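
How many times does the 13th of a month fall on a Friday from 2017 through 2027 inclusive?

Friday-the-13ths by year:
2017: Jan, Oct
2018: Apr, Jul
2019: Sep, Dec
2020: Mar, Nov
2021: Aug
2022: May
2023: Jan, Oct
2024: Sep, Dec
2025: Jun
2026: Feb, Mar, Nov
2027: Aug

19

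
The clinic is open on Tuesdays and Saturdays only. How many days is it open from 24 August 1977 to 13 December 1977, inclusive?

24 August 1977 is a Wednesday.
The range spans 112 days (inclusive of both endpoints).
112 = 7 × 16, so the span is exactly 16 full weeks.
Each full week contributes 2 days from the set (Tue, Sat): 16 × 2 = 32.

32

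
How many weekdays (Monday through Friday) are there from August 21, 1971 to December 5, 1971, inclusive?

75

August 21, 1971 is a Saturday.
From August 21, 1971 to December 5, 1971 is 107 days inclusive.
107 = 7 × 15 + 2, so there are 15 full weeks plus 2 extra days.
Each full week contributes 5 weekdays (Mon–Fri): 15 × 5 = 75.
The 2 extra days are Saturday, Sunday — none qualify.
Total: 75 + 0 = 75.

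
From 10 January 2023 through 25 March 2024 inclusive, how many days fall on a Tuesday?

10 January 2023 is a Tuesday.
That's 441 days from start to end, counting both.
441 = 7 × 63, so the span is exactly 63 full weeks.
Each full week contributes one Tuesday: 63 so far.

63 Tuesdays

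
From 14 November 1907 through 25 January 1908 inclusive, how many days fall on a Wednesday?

14 November 1907 is a Thursday.
That's 73 days from start to end, counting both.
73 = 7 × 10 + 3, so there are 10 full weeks plus 3 extra days.
Each full week contributes one Wednesday: 10 so far.
The 3 extra days are Thu, Fri, Sat — none qualify.
Total: 10 + 0 = 10.

10 Wednesdays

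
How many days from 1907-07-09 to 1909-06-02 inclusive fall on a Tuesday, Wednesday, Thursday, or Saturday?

398

1907-07-09 is a Tuesday.
From 1907-07-09 to 1909-06-02 is 695 days inclusive.
695 = 7 × 99 + 2, so there are 99 full weeks plus 2 extra days.
Each full week contributes 4 days from the set (Tue, Wed, Thu, Sat): 99 × 4 = 396.
The 2 extra days are Tue, Wed — 2 of them qualify.
Total: 396 + 2 = 398.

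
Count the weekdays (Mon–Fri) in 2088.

262 weekdays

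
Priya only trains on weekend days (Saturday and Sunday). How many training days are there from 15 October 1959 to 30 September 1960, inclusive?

15 October 1959 is a Thursday.
From 15 October 1959 to 30 September 1960 is 352 days inclusive.
352 = 7 × 50 + 2, so there are 50 full weeks plus 2 extra days.
Each full week contributes 2 weekend days (Sat, Sun): 50 × 2 = 100.
The 2 extra days are Thursday, Friday — none qualify.
Total: 100 + 0 = 100.

100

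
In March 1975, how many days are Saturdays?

5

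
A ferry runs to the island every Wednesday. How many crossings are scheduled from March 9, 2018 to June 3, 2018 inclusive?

March 9, 2018 is a Friday.
From March 9, 2018 to June 3, 2018 is 87 days inclusive.
87 = 7 × 12 + 3, so there are 12 full weeks plus 3 extra days.
Each full week contributes one Wednesday: 12 so far.
The 3 extra days are Friday, Saturday, Sunday — none qualify.
Total: 12 + 0 = 12.

12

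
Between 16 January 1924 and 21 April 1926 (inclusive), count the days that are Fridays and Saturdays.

236

16 January 1924 is a Wednesday.
From 16 January 1924 to 21 April 1926 is 827 days inclusive.
827 = 7 × 118 + 1, so there are 118 full weeks plus 1 extra day.
Each full week contributes 2 days from the set (Fri, Sat): 118 × 2 = 236.
The 1 extra day is Wednesday — none qualify.
Total: 236 + 0 = 236.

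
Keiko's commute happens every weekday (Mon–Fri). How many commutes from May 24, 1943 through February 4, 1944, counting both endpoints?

May 24, 1943 is a Monday.
That's 257 days from start to end, counting both.
257 = 7 × 36 + 5, so there are 36 full weeks plus 5 extra days.
Each full week contributes 5 weekdays (Mon–Fri): 36 × 5 = 180.
The 5 extra days are Monday, Tuesday, Wednesday, Thursday, Friday — 5 of them qualify.
Total: 180 + 5 = 185.

185 weekdays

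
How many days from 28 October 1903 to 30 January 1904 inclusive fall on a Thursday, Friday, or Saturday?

28 October 1903 is a Wednesday.
The range spans 95 days (inclusive of both endpoints).
95 = 7 × 13 + 4, so there are 13 full weeks plus 4 extra days.
Each full week contributes 3 days from the set (Thu, Fri, Sat): 13 × 3 = 39.
The 4 extra days are Wed, Thu, Fri, Sat — 3 of them qualify.
Total: 39 + 3 = 42.

42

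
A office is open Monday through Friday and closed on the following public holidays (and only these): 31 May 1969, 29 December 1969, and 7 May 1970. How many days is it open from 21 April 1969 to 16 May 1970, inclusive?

278

21 April 1969 is a Monday.
From 21 April 1969 to 16 May 1970 is 391 days inclusive.
391 = 7 × 55 + 6, so there are 55 full weeks plus 6 extra days.
Each full week contributes 5 weekdays (Mon–Fri): 55 × 5 = 275.
The 6 extra days are Monday, Tuesday, Wednesday, Thursday, Friday, Saturday — 5 of them qualify.
Total: 275 + 5 = 280.
Holidays: 31 May 1969 (Sat); 29 December 1969 (Mon); 7 May 1970 (Thu).
2 of the 3 holidays fall on weekdays; the rest are weekends and were already excluded.
Business days: 280 − 2 = 278.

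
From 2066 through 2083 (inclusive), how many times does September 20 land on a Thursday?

2

Day of week of September 20 in each year:
2066: Mon, 2067: Tue, 2068: Thu ✓, 2069: Fri, 2070: Sat, 2071: Sun, 2072: Tue, 2073: Wed, 2074: Thu ✓, 2075: Fri, 2076: Sun, 2077: Mon, 2078: Tue, 2079: Wed, 2080: Fri, 2081: Sat, 2082: Sun, 2083: Mon
Thursdays: 2068, 2074.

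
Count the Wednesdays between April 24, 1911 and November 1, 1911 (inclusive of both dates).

28

April 24, 1911 is a Monday.
From April 24, 1911 to November 1, 1911 is 192 days inclusive.
192 = 7 × 27 + 3, so there are 27 full weeks plus 3 extra days.
Each full week contributes one Wednesday: 27 so far.
The 3 extra days are Monday, Tuesday, Wednesday — 1 of them qualifies.
Total: 27 + 1 = 28.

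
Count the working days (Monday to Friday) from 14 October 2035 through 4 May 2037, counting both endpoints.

14 October 2035 is a Sunday.
That's 569 days from start to end, counting both.
569 = 7 × 81 + 2, so there are 81 full weeks plus 2 extra days.
Each full week contributes 5 weekdays (Mon–Fri): 81 × 5 = 405.
The 2 extra days are Sunday, Monday — 1 of them qualifies.
Total: 405 + 1 = 406.

406 weekdays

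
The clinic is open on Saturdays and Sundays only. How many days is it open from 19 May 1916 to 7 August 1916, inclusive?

19 May 1916 is a Friday.
The range spans 81 days (inclusive of both endpoints).
81 = 7 × 11 + 4, so there are 11 full weeks plus 4 extra days.
Each full week contributes 2 days from the set (Sat, Sun): 11 × 2 = 22.
The 4 extra days are Friday, Saturday, Sunday, Monday — 2 of them qualify.
Total: 22 + 2 = 24.

24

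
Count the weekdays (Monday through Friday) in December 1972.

1 December 1972 is a Friday.
From 1 December 1972 to 31 December 1972 is 31 days inclusive.
31 = 7 × 4 + 3, so there are 4 full weeks plus 3 extra days.
Each full week contributes 5 weekdays (Mon–Fri): 4 × 5 = 20.
The 3 extra days are Friday, Saturday, Sunday — 1 of them qualifies.
Total: 20 + 1 = 21.

21 weekdays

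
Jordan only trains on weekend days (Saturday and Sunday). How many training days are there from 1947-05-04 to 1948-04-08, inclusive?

1947-05-04 is a Sunday.
The range spans 341 days (inclusive of both endpoints).
341 = 7 × 48 + 5, so there are 48 full weeks plus 5 extra days.
Each full week contributes 2 weekend days (Sat, Sun): 48 × 2 = 96.
The 5 extra days are Sunday, Monday, Tuesday, Wednesday, Thursday — 1 of them qualifies.
Total: 96 + 1 = 97.

97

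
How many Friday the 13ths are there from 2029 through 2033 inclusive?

Friday-the-13ths by year:
2029: Apr, Jul
2030: Sep, Dec
2031: Jun
2032: Feb, Aug
2033: May

8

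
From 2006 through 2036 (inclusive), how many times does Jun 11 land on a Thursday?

4

Day of week of June 11 in each year:
2006: Sun, 2007: Mon, 2008: Wed, 2009: Thu ✓, 2010: Fri, 2011: Sat, 2012: Mon, 2013: Tue, 2014: Wed, 2015: Thu ✓, 2016: Sat, 2017: Sun, 2018: Mon, 2019: Tue, 2020: Thu ✓, 2021: Fri, 2022: Sat, 2023: Sun, 2024: Tue, 2025: Wed, 2026: Thu ✓, 2027: Fri, 2028: Sun, 2029: Mon, 2030: Tue, 2031: Wed, 2032: Fri, 2033: Sat, 2034: Sun, 2035: Mon, 2036: Wed
Thursdays: 2009, 2015, 2020, 2026.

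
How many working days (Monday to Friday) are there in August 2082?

August 1, 2082 is a Saturday.
That's 31 days from start to end, counting both.
31 = 7 × 4 + 3, so there are 4 full weeks plus 3 extra days.
Each full week contributes 5 weekdays (Mon–Fri): 4 × 5 = 20.
The 3 extra days are Saturday, Sunday, Monday — 1 of them qualifies.
Total: 20 + 1 = 21.

21 weekdays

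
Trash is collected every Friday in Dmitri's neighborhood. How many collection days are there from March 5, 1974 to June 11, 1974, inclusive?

March 5, 1974 is a Tuesday.
The range spans 99 days (inclusive of both endpoints).
99 = 7 × 14 + 1, so there are 14 full weeks plus 1 extra day.
Each full week contributes one Friday: 14 so far.
The 1 extra day is Tuesday — none qualify.
Total: 14 + 0 = 14.

14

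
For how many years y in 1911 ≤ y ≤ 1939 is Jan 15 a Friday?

4

Day of week of January 15 in each year:
1911: Sun, 1912: Mon, 1913: Wed, 1914: Thu, 1915: Fri ✓, 1916: Sat, 1917: Mon, 1918: Tue, 1919: Wed, 1920: Thu, 1921: Sat, 1922: Sun, 1923: Mon, 1924: Tue, 1925: Thu, 1926: Fri ✓, 1927: Sat, 1928: Sun, 1929: Tue, 1930: Wed, 1931: Thu, 1932: Fri ✓, 1933: Sun, 1934: Mon, 1935: Tue, 1936: Wed, 1937: Fri ✓, 1938: Sat, 1939: Sun
Fridays: 1915, 1926, 1932, 1937.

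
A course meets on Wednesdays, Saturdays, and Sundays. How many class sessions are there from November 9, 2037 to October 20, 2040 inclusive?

461

November 9, 2037 is a Monday.
The range spans 1077 days (inclusive of both endpoints).
1077 = 7 × 153 + 6, so there are 153 full weeks plus 6 extra days.
Each full week contributes 3 days from the set (Wed, Sat, Sun): 153 × 3 = 459.
The 6 extra days are Mon, Tue, Wed, Thu, Fri, Sat — 2 of them qualify.
Total: 459 + 2 = 461.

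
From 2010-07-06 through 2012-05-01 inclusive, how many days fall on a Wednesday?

95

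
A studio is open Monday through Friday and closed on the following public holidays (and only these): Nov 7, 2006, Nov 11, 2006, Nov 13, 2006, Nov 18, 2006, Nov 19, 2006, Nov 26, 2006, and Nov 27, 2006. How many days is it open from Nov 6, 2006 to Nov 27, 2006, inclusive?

13

Nov 6, 2006 is a Monday.
The range spans 22 days (inclusive of both endpoints).
22 = 7 × 3 + 1, so there are 3 full weeks plus 1 extra day.
Each full week contributes 5 weekdays (Mon–Fri): 3 × 5 = 15.
The 1 extra day is Monday — 1 of them qualifies.
Total: 15 + 1 = 16.
Holidays: Nov 7, 2006 (Tue); Nov 11, 2006 (Sat); Nov 13, 2006 (Mon); Nov 18, 2006 (Sat); Nov 19, 2006 (Sun); Nov 26, 2006 (Sun); Nov 27, 2006 (Mon).
3 of the 7 holidays fall on weekdays; the rest are weekends and were already excluded.
Business days: 16 − 3 = 13.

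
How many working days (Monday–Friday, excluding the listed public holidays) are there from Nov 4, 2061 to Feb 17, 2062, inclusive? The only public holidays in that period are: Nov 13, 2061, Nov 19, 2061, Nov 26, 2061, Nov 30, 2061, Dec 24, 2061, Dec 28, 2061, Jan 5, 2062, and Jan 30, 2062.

72 working days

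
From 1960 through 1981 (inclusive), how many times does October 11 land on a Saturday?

Day of week of October 11 in each year:
1960: Tue, 1961: Wed, 1962: Thu, 1963: Fri, 1964: Sun, 1965: Mon, 1966: Tue, 1967: Wed, 1968: Fri, 1969: Sat ✓, 1970: Sun, 1971: Mon, 1972: Wed, 1973: Thu, 1974: Fri, 1975: Sat ✓, 1976: Mon, 1977: Tue, 1978: Wed, 1979: Thu, 1980: Sat ✓, 1981: Sun
Saturdays: 1969, 1975, 1980.

3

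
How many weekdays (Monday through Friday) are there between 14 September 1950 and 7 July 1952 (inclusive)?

473

14 September 1950 is a Thursday.
That's 663 days from start to end, counting both.
663 = 7 × 94 + 5, so there are 94 full weeks plus 5 extra days.
Each full week contributes 5 weekdays (Mon–Fri): 94 × 5 = 470.
The 5 extra days are Thursday, Friday, Saturday, Sunday, Monday — 3 of them qualify.
Total: 470 + 3 = 473.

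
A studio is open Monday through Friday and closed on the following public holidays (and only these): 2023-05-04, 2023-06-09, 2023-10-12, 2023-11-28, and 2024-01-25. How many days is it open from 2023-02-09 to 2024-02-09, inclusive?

257

2023-02-09 is a Thursday.
The range spans 366 days (inclusive of both endpoints).
366 = 7 × 52 + 2, so there are 52 full weeks plus 2 extra days.
Each full week contributes 5 weekdays (Mon–Fri): 52 × 5 = 260.
The 2 extra days are Thursday, Friday — 2 of them qualify.
Total: 260 + 2 = 262.
Holidays: 2023-05-04 (Thu); 2023-06-09 (Fri); 2023-10-12 (Thu); 2023-11-28 (Tue); 2024-01-25 (Thu).
All 5 holidays fall on weekdays, so subtract 5.
Business days: 262 − 5 = 257.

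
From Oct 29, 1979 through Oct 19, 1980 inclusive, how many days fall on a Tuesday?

51

Oct 29, 1979 is a Monday.
The range spans 357 days (inclusive of both endpoints).
357 = 7 × 51, so the span is exactly 51 full weeks.
Each full week contributes one Tuesday: 51 so far.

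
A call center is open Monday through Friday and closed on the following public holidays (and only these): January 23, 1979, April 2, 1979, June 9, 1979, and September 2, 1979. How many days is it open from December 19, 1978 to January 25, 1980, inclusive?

287 business days

December 19, 1978 is a Tuesday.
From December 19, 1978 to January 25, 1980 is 403 days inclusive.
403 = 7 × 57 + 4, so there are 57 full weeks plus 4 extra days.
Each full week contributes 5 weekdays (Mon–Fri): 57 × 5 = 285.
The 4 extra days are Tue, Wed, Thu, Fri — 4 of them qualify.
Total: 285 + 4 = 289.
Holidays: January 23, 1979 (Tue); April 2, 1979 (Mon); June 9, 1979 (Sat); September 2, 1979 (Sun).
2 of the 4 holidays fall on weekdays; the rest are weekends and were already excluded.
Business days: 289 − 2 = 287.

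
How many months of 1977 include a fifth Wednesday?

4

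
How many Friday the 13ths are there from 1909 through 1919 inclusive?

Friday-the-13ths by year:
1909: Aug
1910: May
1911: Jan, Oct
1912: Sep, Dec
1913: Jun
1914: Feb, Mar, Nov
1915: Aug
1916: Oct
1917: Apr, Jul
1918: Sep, Dec
1919: Jun

17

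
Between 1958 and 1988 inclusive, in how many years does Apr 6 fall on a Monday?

5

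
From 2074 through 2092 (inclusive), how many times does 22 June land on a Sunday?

3

Day of week of June 22 in each year:
2074: Fri, 2075: Sat, 2076: Mon, 2077: Tue, 2078: Wed, 2079: Thu, 2080: Sat, 2081: Sun ✓, 2082: Mon, 2083: Tue, 2084: Thu, 2085: Fri, 2086: Sat, 2087: Sun ✓, 2088: Tue, 2089: Wed, 2090: Thu, 2091: Fri, 2092: Sun ✓
Sundays: 2081, 2087, 2092.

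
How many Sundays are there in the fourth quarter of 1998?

October 1, 1998 is a Thursday.
That's 92 days from start to end, counting both.
92 = 7 × 13 + 1, so there are 13 full weeks plus 1 extra day.
Each full week contributes one Sunday: 13 so far.
The 1 extra day is Thu — none qualify.
Total: 13 + 0 = 13.

13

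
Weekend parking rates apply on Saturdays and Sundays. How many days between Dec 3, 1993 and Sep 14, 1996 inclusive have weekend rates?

Dec 3, 1993 is a Friday.
The range spans 1017 days (inclusive of both endpoints).
1017 = 7 × 145 + 2, so there are 145 full weeks plus 2 extra days.
Each full week contributes 2 weekend days (Sat, Sun): 145 × 2 = 290.
The 2 extra days are Friday, Saturday — 1 of them qualifies.
Total: 290 + 1 = 291.

291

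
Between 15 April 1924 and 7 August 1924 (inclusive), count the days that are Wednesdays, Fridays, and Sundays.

15 April 1924 is a Tuesday.
The range spans 115 days (inclusive of both endpoints).
115 = 7 × 16 + 3, so there are 16 full weeks plus 3 extra days.
Each full week contributes 3 days from the set (Wed, Fri, Sun): 16 × 3 = 48.
The 3 extra days are Tuesday, Wednesday, Thursday — 1 of them qualifies.
Total: 48 + 1 = 49.

49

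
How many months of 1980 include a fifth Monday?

4

A month has five Mondays exactly when Monday falls within its first (length − 28) days.
Jan: 31 days, starts Tue → 5 of Tue, Wed, Thu
Feb: 29 days, starts Fri → 5 of Fri
Mar: 31 days, starts Sat → 5 of Sat, Sun, Mon ✓
Apr: 30 days, starts Tue → 5 of Tue, Wed
May: 31 days, starts Thu → 5 of Thu, Fri, Sat
Jun: 30 days, starts Sun → 5 of Sun, Mon ✓
Jul: 31 days, starts Tue → 5 of Tue, Wed, Thu
Aug: 31 days, starts Fri → 5 of Fri, Sat, Sun
Sep: 30 days, starts Mon → 5 of Mon, Tue ✓
Oct: 31 days, starts Wed → 5 of Wed, Thu, Fri
Nov: 30 days, starts Sat → 5 of Sat, Sun
Dec: 31 days, starts Mon → 5 of Mon, Tue, Wed ✓
Months with five Mondays: Mar, Jun, Sep, Dec.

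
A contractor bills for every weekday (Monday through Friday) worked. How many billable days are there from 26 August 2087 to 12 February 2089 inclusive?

384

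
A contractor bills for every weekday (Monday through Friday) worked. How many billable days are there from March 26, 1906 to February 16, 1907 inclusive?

March 26, 1906 is a Monday.
The range spans 328 days (inclusive of both endpoints).
328 = 7 × 46 + 6, so there are 46 full weeks plus 6 extra days.
Each full week contributes 5 weekdays (Mon–Fri): 46 × 5 = 230.
The 6 extra days are Monday, Tuesday, Wednesday, Thursday, Friday, Saturday — 5 of them qualify.
Total: 230 + 5 = 235.

235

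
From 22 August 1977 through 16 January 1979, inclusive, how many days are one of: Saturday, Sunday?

146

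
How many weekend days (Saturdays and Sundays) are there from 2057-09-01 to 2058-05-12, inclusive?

74

2057-09-01 is a Saturday.
That's 254 days from start to end, counting both.
254 = 7 × 36 + 2, so there are 36 full weeks plus 2 extra days.
Each full week contributes 2 weekend days (Sat, Sun): 36 × 2 = 72.
The 2 extra days are Saturday, Sunday — 2 of them qualify.
Total: 72 + 2 = 74.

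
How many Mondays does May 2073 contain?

2073-05-01 is a Monday.
That's 31 days from start to end, counting both.
31 = 7 × 4 + 3, so there are 4 full weeks plus 3 extra days.
Each full week contributes one Monday: 4 so far.
The 3 extra days are Monday, Tuesday, Wednesday — 1 of them qualifies.
Total: 4 + 1 = 5.

5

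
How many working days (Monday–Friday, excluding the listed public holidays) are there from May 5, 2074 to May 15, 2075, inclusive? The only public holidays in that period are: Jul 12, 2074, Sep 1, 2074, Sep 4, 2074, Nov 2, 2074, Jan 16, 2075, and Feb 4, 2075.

May 5, 2074 is a Saturday.
The range spans 376 days (inclusive of both endpoints).
376 = 7 × 53 + 5, so there are 53 full weeks plus 5 extra days.
Each full week contributes 5 weekdays (Mon–Fri): 53 × 5 = 265.
The 5 extra days are Sat, Sun, Mon, Tue, Wed — 3 of them qualify.
Total: 265 + 3 = 268.
Holidays: Jul 12, 2074 (Thu); Sep 1, 2074 (Sat); Sep 4, 2074 (Tue); Nov 2, 2074 (Fri); Jan 16, 2075 (Wed); Feb 4, 2075 (Mon).
5 of the 6 holidays fall on weekdays; the rest are weekends and were already excluded.
Business days: 268 − 5 = 263.

263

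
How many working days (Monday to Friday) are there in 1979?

Jan 1, 1979 is a Monday.
The range spans 365 days (inclusive of both endpoints).
365 = 7 × 52 + 1, so there are 52 full weeks plus 1 extra day.
Each full week contributes 5 weekdays (Mon–Fri): 52 × 5 = 260.
The 1 extra day is Mon — 1 of them qualifies.
Total: 260 + 1 = 261.

261 weekdays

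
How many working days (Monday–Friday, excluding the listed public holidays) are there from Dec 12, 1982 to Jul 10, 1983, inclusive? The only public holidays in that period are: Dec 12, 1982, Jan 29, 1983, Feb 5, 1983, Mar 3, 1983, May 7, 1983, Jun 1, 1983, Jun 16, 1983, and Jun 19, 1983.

147 working days

Dec 12, 1982 is a Sunday.
That's 211 days from start to end, counting both.
211 = 7 × 30 + 1, so there are 30 full weeks plus 1 extra day.
Each full week contributes 5 weekdays (Mon–Fri): 30 × 5 = 150.
The 1 extra day is Sun — none qualify.
Total: 150 + 0 = 150.
Holidays: Dec 12, 1982 (Sun); Jan 29, 1983 (Sat); Feb 5, 1983 (Sat); Mar 3, 1983 (Thu); May 7, 1983 (Sat); Jun 1, 1983 (Wed); Jun 16, 1983 (Thu); Jun 19, 1983 (Sun).
3 of the 8 holidays fall on weekdays; the rest are weekends and were already excluded.
Business days: 150 − 3 = 147.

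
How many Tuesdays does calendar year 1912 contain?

1912-01-01 is a Monday.
That's 366 days from start to end, counting both.
366 = 7 × 52 + 2, so there are 52 full weeks plus 2 extra days.
Each full week contributes one Tuesday: 52 so far.
The 2 extra days are Mon, Tue — 1 of them qualifies.
Total: 52 + 1 = 53.

53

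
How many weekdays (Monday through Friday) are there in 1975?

261 weekdays

1975-01-01 is a Wednesday.
From 1975-01-01 to 1975-12-31 is 365 days inclusive.
365 = 7 × 52 + 1, so there are 52 full weeks plus 1 extra day.
Each full week contributes 5 weekdays (Mon–Fri): 52 × 5 = 260.
The 1 extra day is Wednesday — 1 of them qualifies.
Total: 260 + 1 = 261.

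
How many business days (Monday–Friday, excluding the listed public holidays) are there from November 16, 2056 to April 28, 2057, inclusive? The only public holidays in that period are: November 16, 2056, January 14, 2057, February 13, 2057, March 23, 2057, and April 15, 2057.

November 16, 2056 is a Thursday.
That's 164 days from start to end, counting both.
164 = 7 × 23 + 3, so there are 23 full weeks plus 3 extra days.
Each full week contributes 5 weekdays (Mon–Fri): 23 × 5 = 115.
The 3 extra days are Thu, Fri, Sat — 2 of them qualify.
Total: 115 + 2 = 117.
Holidays: November 16, 2056 (Thu); January 14, 2057 (Sun); February 13, 2057 (Tue); March 23, 2057 (Fri); April 15, 2057 (Sun).
3 of the 5 holidays fall on weekdays; the rest are weekends and were already excluded.
Business days: 117 − 3 = 114.

114 business days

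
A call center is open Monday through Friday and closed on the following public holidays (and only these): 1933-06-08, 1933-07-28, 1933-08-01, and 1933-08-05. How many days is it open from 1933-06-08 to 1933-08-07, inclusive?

40

1933-06-08 is a Thursday.
From 1933-06-08 to 1933-08-07 is 61 days inclusive.
61 = 7 × 8 + 5, so there are 8 full weeks plus 5 extra days.
Each full week contributes 5 weekdays (Mon–Fri): 8 × 5 = 40.
The 5 extra days are Thursday, Friday, Saturday, Sunday, Monday — 3 of them qualify.
Total: 40 + 3 = 43.
Holidays: 1933-06-08 (Thu); 1933-07-28 (Fri); 1933-08-01 (Tue); 1933-08-05 (Sat).
3 of the 4 holidays fall on weekdays; the rest are weekends and were already excluded.
Business days: 43 − 3 = 40.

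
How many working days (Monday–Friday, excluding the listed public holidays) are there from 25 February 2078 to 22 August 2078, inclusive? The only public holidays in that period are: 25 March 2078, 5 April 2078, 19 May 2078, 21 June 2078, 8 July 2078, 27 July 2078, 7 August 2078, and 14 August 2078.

25 February 2078 is a Friday.
The range spans 179 days (inclusive of both endpoints).
179 = 7 × 25 + 4, so there are 25 full weeks plus 4 extra days.
Each full week contributes 5 weekdays (Mon–Fri): 25 × 5 = 125.
The 4 extra days are Friday, Saturday, Sunday, Monday — 2 of them qualify.
Total: 125 + 2 = 127.
Holidays: 25 March 2078 (Fri); 5 April 2078 (Tue); 19 May 2078 (Thu); 21 June 2078 (Tue); 8 July 2078 (Fri); 27 July 2078 (Wed); 7 August 2078 (Sun); 14 August 2078 (Sun).
6 of the 8 holidays fall on weekdays; the rest are weekends and were already excluded.
Business days: 127 − 6 = 121.

121 working days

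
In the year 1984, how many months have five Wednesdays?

4

A month has five Wednesdays exactly when Wednesday falls within its first (length − 28) days.
Jan: 31 days, starts Sun → 5 of Sun, Mon, Tue
Feb: 29 days, starts Wed → 5 of Wed ✓
Mar: 31 days, starts Thu → 5 of Thu, Fri, Sat
Apr: 30 days, starts Sun → 5 of Sun, Mon
May: 31 days, starts Tue → 5 of Tue, Wed, Thu ✓
Jun: 30 days, starts Fri → 5 of Fri, Sat
Jul: 31 days, starts Sun → 5 of Sun, Mon, Tue
Aug: 31 days, starts Wed → 5 of Wed, Thu, Fri ✓
Sep: 30 days, starts Sat → 5 of Sat, Sun
Oct: 31 days, starts Mon → 5 of Mon, Tue, Wed ✓
Nov: 30 days, starts Thu → 5 of Thu, Fri
Dec: 31 days, starts Sat → 5 of Sat, Sun, Mon
Months with five Wednesdays: Feb, May, Aug, Oct.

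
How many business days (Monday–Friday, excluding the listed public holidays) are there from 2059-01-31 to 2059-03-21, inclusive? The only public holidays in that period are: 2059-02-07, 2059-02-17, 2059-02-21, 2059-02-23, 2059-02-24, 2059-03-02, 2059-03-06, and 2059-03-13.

2059-01-31 is a Friday.
From 2059-01-31 to 2059-03-21 is 50 days inclusive.
50 = 7 × 7 + 1, so there are 7 full weeks plus 1 extra day.
Each full week contributes 5 weekdays (Mon–Fri): 7 × 5 = 35.
The 1 extra day is Fri — 1 of them qualifies.
Total: 35 + 1 = 36.
Holidays: 2059-02-07 (Fri); 2059-02-17 (Mon); 2059-02-21 (Fri); 2059-02-23 (Sun); 2059-02-24 (Mon); 2059-03-02 (Sun); 2059-03-06 (Thu); 2059-03-13 (Thu).
6 of the 8 holidays fall on weekdays; the rest are weekends and were already excluded.
Business days: 36 − 6 = 30.

30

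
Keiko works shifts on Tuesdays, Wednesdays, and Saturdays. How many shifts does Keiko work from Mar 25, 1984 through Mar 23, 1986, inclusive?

312

Mar 25, 1984 is a Sunday.
That's 729 days from start to end, counting both.
729 = 7 × 104 + 1, so there are 104 full weeks plus 1 extra day.
Each full week contributes 3 days from the set (Tue, Wed, Sat): 104 × 3 = 312.
The 1 extra day is Sunday — none qualify.
Total: 312 + 0 = 312.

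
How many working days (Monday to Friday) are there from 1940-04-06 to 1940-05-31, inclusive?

1940-04-06 is a Saturday.
The range spans 56 days (inclusive of both endpoints).
56 = 7 × 8, so the span is exactly 8 full weeks.
Each full week contributes 5 weekdays (Mon–Fri): 8 × 5 = 40.

40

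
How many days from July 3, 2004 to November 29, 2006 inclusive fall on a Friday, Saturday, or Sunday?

377

July 3, 2004 is a Saturday.
That's 880 days from start to end, counting both.
880 = 7 × 125 + 5, so there are 125 full weeks plus 5 extra days.
Each full week contributes 3 days from the set (Fri, Sat, Sun): 125 × 3 = 375.
The 5 extra days are Sat, Sun, Mon, Tue, Wed — 2 of them qualify.
Total: 375 + 2 = 377.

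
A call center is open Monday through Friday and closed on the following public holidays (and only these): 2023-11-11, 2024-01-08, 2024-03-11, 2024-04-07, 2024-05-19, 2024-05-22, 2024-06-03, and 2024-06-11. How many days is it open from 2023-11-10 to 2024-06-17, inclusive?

152

2023-11-10 is a Friday.
That's 221 days from start to end, counting both.
221 = 7 × 31 + 4, so there are 31 full weeks plus 4 extra days.
Each full week contributes 5 weekdays (Mon–Fri): 31 × 5 = 155.
The 4 extra days are Fri, Sat, Sun, Mon — 2 of them qualify.
Total: 155 + 2 = 157.
Holidays: 2023-11-11 (Sat); 2024-01-08 (Mon); 2024-03-11 (Mon); 2024-04-07 (Sun); 2024-05-19 (Sun); 2024-05-22 (Wed); 2024-06-03 (Mon); 2024-06-11 (Tue).
5 of the 8 holidays fall on weekdays; the rest are weekends and were already excluded.
Business days: 157 − 5 = 152.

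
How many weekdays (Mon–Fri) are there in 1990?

1 January 1990 is a Monday.
From 1 January 1990 to 31 December 1990 is 365 days inclusive.
365 = 7 × 52 + 1, so there are 52 full weeks plus 1 extra day.
Each full week contributes 5 weekdays (Mon–Fri): 52 × 5 = 260.
The 1 extra day is Monday — 1 of them qualifies.
Total: 260 + 1 = 261.

261 weekdays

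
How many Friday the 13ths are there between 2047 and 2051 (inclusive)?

Friday-the-13ths by year:
2047: Sep, Dec
2048: Mar, Nov
2049: Aug
2050: May
2051: Jan, Oct

8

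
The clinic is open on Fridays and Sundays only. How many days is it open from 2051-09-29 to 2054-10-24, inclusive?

321

2051-09-29 is a Friday.
The range spans 1122 days (inclusive of both endpoints).
1122 = 7 × 160 + 2, so there are 160 full weeks plus 2 extra days.
Each full week contributes 2 days from the set (Fri, Sun): 160 × 2 = 320.
The 2 extra days are Friday, Saturday — 1 of them qualifies.
Total: 320 + 1 = 321.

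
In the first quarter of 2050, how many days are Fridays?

12

2050-01-01 is a Saturday.
That's 90 days from start to end, counting both.
90 = 7 × 12 + 6, so there are 12 full weeks plus 6 extra days.
Each full week contributes one Friday: 12 so far.
The 6 extra days are Saturday, Sunday, Monday, Tuesday, Wednesday, Thursday — none qualify.
Total: 12 + 0 = 12.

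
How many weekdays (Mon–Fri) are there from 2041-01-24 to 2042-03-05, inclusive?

2041-01-24 is a Thursday.
The range spans 406 days (inclusive of both endpoints).
406 = 7 × 58, so the span is exactly 58 full weeks.
Each full week contributes 5 weekdays (Mon–Fri): 58 × 5 = 290.

290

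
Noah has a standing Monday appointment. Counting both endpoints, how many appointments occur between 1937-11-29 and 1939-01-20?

1937-11-29 is a Monday.
From 1937-11-29 to 1939-01-20 is 418 days inclusive.
418 = 7 × 59 + 5, so there are 59 full weeks plus 5 extra days.
Each full week contributes one Monday: 59 so far.
The 5 extra days are Monday, Tuesday, Wednesday, Thursday, Friday — 1 of them qualifies.
Total: 59 + 1 = 60.

60 Mondays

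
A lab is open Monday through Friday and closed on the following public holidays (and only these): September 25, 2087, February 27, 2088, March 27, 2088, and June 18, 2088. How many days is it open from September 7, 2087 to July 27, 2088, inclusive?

September 7, 2087 is a Sunday.
The range spans 325 days (inclusive of both endpoints).
325 = 7 × 46 + 3, so there are 46 full weeks plus 3 extra days.
Each full week contributes 5 weekdays (Mon–Fri): 46 × 5 = 230.
The 3 extra days are Sun, Mon, Tue — 2 of them qualify.
Total: 230 + 2 = 232.
Holidays: September 25, 2087 (Thu); February 27, 2088 (Fri); March 27, 2088 (Sat); June 18, 2088 (Fri).
3 of the 4 holidays fall on weekdays; the rest are weekends and were already excluded.
Business days: 232 − 3 = 229.

229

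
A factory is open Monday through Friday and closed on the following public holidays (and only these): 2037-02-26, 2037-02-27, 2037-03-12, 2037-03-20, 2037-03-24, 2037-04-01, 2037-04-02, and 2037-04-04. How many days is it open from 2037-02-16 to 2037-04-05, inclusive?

28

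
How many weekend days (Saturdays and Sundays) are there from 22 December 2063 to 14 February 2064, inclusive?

16

22 December 2063 is a Saturday.
The range spans 55 days (inclusive of both endpoints).
55 = 7 × 7 + 6, so there are 7 full weeks plus 6 extra days.
Each full week contributes 2 weekend days (Sat, Sun): 7 × 2 = 14.
The 6 extra days are Saturday, Sunday, Monday, Tuesday, Wednesday, Thursday — 2 of them qualify.
Total: 14 + 2 = 16.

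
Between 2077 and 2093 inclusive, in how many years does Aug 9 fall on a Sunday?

Day of week of August 9 in each year:
2077: Mon, 2078: Tue, 2079: Wed, 2080: Fri, 2081: Sat, 2082: Sun ✓, 2083: Mon, 2084: Wed, 2085: Thu, 2086: Fri, 2087: Sat, 2088: Mon, 2089: Tue, 2090: Wed, 2091: Thu, 2092: Sat, 2093: Sun ✓
Sundays: 2082, 2093.

2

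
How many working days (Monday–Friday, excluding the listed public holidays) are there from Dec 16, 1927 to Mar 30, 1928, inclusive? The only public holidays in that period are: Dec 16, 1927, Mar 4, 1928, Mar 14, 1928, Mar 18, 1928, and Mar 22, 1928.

73

Dec 16, 1927 is a Friday.
From Dec 16, 1927 to Mar 30, 1928 is 106 days inclusive.
106 = 7 × 15 + 1, so there are 15 full weeks plus 1 extra day.
Each full week contributes 5 weekdays (Mon–Fri): 15 × 5 = 75.
The 1 extra day is Friday — 1 of them qualifies.
Total: 75 + 1 = 76.
Holidays: Dec 16, 1927 (Fri); Mar 4, 1928 (Sun); Mar 14, 1928 (Wed); Mar 18, 1928 (Sun); Mar 22, 1928 (Thu).
3 of the 5 holidays fall on weekdays; the rest are weekends and were already excluded.
Business days: 76 − 3 = 73.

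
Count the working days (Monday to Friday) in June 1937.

Jun 1, 1937 is a Tuesday.
From Jun 1, 1937 to Jun 30, 1937 is 30 days inclusive.
30 = 7 × 4 + 2, so there are 4 full weeks plus 2 extra days.
Each full week contributes 5 weekdays (Mon–Fri): 4 × 5 = 20.
The 2 extra days are Tue, Wed — 2 of them qualify.
Total: 20 + 2 = 22.

22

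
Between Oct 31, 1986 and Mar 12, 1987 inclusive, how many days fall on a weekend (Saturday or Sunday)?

Oct 31, 1986 is a Friday.
The range spans 133 days (inclusive of both endpoints).
133 = 7 × 19, so the span is exactly 19 full weeks.
Each full week contributes 2 weekend days (Sat, Sun): 19 × 2 = 38.

38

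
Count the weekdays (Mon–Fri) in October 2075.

23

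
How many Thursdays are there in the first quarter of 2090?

January 1, 2090 is a Sunday.
That's 90 days from start to end, counting both.
90 = 7 × 12 + 6, so there are 12 full weeks plus 6 extra days.
Each full week contributes one Thursday: 12 so far.
The 6 extra days are Sun, Mon, Tue, Wed, Thu, Fri — 1 of them qualifies.
Total: 12 + 1 = 13.

13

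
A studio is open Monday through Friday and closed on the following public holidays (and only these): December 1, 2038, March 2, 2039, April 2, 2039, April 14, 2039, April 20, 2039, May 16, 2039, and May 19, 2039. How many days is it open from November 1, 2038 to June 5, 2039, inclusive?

November 1, 2038 is a Monday.
From November 1, 2038 to June 5, 2039 is 217 days inclusive.
217 = 7 × 31, so the span is exactly 31 full weeks.
Each full week contributes 5 weekdays (Mon–Fri): 31 × 5 = 155.
Total: 155.
Holidays: December 1, 2038 (Wed); March 2, 2039 (Wed); April 2, 2039 (Sat); April 14, 2039 (Thu); April 20, 2039 (Wed); May 16, 2039 (Mon); May 19, 2039 (Thu).
6 of the 7 holidays fall on weekdays; the rest are weekends and were already excluded.
Business days: 155 − 6 = 149.

149 working days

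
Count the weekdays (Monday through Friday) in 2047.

261

2047-01-01 is a Tuesday.
That's 365 days from start to end, counting both.
365 = 7 × 52 + 1, so there are 52 full weeks plus 1 extra day.
Each full week contributes 5 weekdays (Mon–Fri): 52 × 5 = 260.
The 1 extra day is Tuesday — 1 of them qualifies.
Total: 260 + 1 = 261.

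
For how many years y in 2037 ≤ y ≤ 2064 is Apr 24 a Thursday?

4

Day of week of April 24 in each year:
2037: Fri, 2038: Sat, 2039: Sun, 2040: Tue, 2041: Wed, 2042: Thu ✓, 2043: Fri, 2044: Sun, 2045: Mon, 2046: Tue, 2047: Wed, 2048: Fri, 2049: Sat, 2050: Sun, 2051: Mon, 2052: Wed, 2053: Thu ✓, 2054: Fri, 2055: Sat, 2056: Mon, 2057: Tue, 2058: Wed, 2059: Thu ✓, 2060: Sat, 2061: Sun, 2062: Mon, 2063: Tue, 2064: Thu ✓
Thursdays: 2042, 2053, 2059, 2064.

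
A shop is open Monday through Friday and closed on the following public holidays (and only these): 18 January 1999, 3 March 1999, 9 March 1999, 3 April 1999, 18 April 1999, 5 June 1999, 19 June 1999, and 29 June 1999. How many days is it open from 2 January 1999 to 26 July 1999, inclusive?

2 January 1999 is a Saturday.
That's 206 days from start to end, counting both.
206 = 7 × 29 + 3, so there are 29 full weeks plus 3 extra days.
Each full week contributes 5 weekdays (Mon–Fri): 29 × 5 = 145.
The 3 extra days are Sat, Sun, Mon — 1 of them qualifies.
Total: 145 + 1 = 146.
Holidays: 18 January 1999 (Mon); 3 March 1999 (Wed); 9 March 1999 (Tue); 3 April 1999 (Sat); 18 April 1999 (Sun); 5 June 1999 (Sat); 19 June 1999 (Sat); 29 June 1999 (Tue).
4 of the 8 holidays fall on weekdays; the rest are weekends and were already excluded.
Business days: 146 − 4 = 142.

142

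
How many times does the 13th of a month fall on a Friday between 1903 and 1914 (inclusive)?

Friday-the-13ths by year:
1903: Feb, Mar, Nov
1904: May
1905: Jan, Oct
1906: Apr, Jul
1907: Sep, Dec
1908: Mar, Nov
1909: Aug
1910: May
1911: Jan, Oct
1912: Sep, Dec
1913: Jun
1914: Feb, Mar, Nov

22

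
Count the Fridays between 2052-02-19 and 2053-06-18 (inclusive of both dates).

69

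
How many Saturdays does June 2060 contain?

4

June 1, 2060 is a Tuesday.
The range spans 30 days (inclusive of both endpoints).
30 = 7 × 4 + 2, so there are 4 full weeks plus 2 extra days.
Each full week contributes one Saturday: 4 so far.
The 2 extra days are Tue, Wed — none qualify.
Total: 4 + 0 = 4.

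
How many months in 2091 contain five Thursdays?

4

A month has five Thursdays exactly when Thursday falls within its first (length − 28) days.
Jan: 31 days, starts Mon → 5 of Mon, Tue, Wed
Feb: 28 days, starts Thu → 5 of (none)
Mar: 31 days, starts Thu → 5 of Thu, Fri, Sat ✓
Apr: 30 days, starts Sun → 5 of Sun, Mon
May: 31 days, starts Tue → 5 of Tue, Wed, Thu ✓
Jun: 30 days, starts Fri → 5 of Fri, Sat
Jul: 31 days, starts Sun → 5 of Sun, Mon, Tue
Aug: 31 days, starts Wed → 5 of Wed, Thu, Fri ✓
Sep: 30 days, starts Sat → 5 of Sat, Sun
Oct: 31 days, starts Mon → 5 of Mon, Tue, Wed
Nov: 30 days, starts Thu → 5 of Thu, Fri ✓
Dec: 31 days, starts Sat → 5 of Sat, Sun, Mon
Months with five Thursdays: Mar, May, Aug, Nov.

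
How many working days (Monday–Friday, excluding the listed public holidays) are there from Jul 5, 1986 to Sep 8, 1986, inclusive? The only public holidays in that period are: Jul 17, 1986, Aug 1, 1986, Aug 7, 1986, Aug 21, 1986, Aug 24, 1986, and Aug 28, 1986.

41

Jul 5, 1986 is a Saturday.
The range spans 66 days (inclusive of both endpoints).
66 = 7 × 9 + 3, so there are 9 full weeks plus 3 extra days.
Each full week contributes 5 weekdays (Mon–Fri): 9 × 5 = 45.
The 3 extra days are Sat, Sun, Mon — 1 of them qualifies.
Total: 45 + 1 = 46.
Holidays: Jul 17, 1986 (Thu); Aug 1, 1986 (Fri); Aug 7, 1986 (Thu); Aug 21, 1986 (Thu); Aug 24, 1986 (Sun); Aug 28, 1986 (Thu).
5 of the 6 holidays fall on weekdays; the rest are weekends and were already excluded.
Business days: 46 − 5 = 41.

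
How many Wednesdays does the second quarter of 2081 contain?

April 1, 2081 is a Tuesday.
That's 91 days from start to end, counting both.
91 = 7 × 13, so the span is exactly 13 full weeks.
Each full week contributes one Wednesday: 13 so far.
Total: 13.

13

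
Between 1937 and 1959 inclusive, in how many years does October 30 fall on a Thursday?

4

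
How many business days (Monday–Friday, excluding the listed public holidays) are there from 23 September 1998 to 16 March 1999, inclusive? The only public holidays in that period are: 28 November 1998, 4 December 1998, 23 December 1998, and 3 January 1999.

23 September 1998 is a Wednesday.
From 23 September 1998 to 16 March 1999 is 175 days inclusive.
175 = 7 × 25, so the span is exactly 25 full weeks.
Each full week contributes 5 weekdays (Mon–Fri): 25 × 5 = 125.
Holidays: 28 November 1998 (Sat); 4 December 1998 (Fri); 23 December 1998 (Wed); 3 January 1999 (Sun).
2 of the 4 holidays fall on weekdays; the rest are weekends and were already excluded.
Business days: 125 − 2 = 123.

123 business days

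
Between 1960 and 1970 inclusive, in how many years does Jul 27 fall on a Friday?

Day of week of July 27 in each year:
1960: Wed, 1961: Thu, 1962: Fri ✓, 1963: Sat, 1964: Mon, 1965: Tue, 1966: Wed, 1967: Thu, 1968: Sat, 1969: Sun, 1970: Mon
Fridays: 1962.

1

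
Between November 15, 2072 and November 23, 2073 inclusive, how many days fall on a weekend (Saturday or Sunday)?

November 15, 2072 is a Tuesday.
That's 374 days from start to end, counting both.
374 = 7 × 53 + 3, so there are 53 full weeks plus 3 extra days.
Each full week contributes 2 weekend days (Sat, Sun): 53 × 2 = 106.
The 3 extra days are Tue, Wed, Thu — none qualify.
Total: 106 + 0 = 106.

106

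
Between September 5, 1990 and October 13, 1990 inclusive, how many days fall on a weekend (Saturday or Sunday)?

September 5, 1990 is a Wednesday.
The range spans 39 days (inclusive of both endpoints).
39 = 7 × 5 + 4, so there are 5 full weeks plus 4 extra days.
Each full week contributes 2 weekend days (Sat, Sun): 5 × 2 = 10.
The 4 extra days are Wed, Thu, Fri, Sat — 1 of them qualifies.
Total: 10 + 1 = 11.

11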